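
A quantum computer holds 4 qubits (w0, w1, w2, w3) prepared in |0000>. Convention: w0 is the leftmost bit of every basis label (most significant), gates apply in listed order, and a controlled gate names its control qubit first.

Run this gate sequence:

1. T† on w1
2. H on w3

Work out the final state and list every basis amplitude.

After the circuit, the state carries amplitude sqrt(2)/2 on |0000>, sqrt(2)/2 on |0001>, and 0 on every other basis state.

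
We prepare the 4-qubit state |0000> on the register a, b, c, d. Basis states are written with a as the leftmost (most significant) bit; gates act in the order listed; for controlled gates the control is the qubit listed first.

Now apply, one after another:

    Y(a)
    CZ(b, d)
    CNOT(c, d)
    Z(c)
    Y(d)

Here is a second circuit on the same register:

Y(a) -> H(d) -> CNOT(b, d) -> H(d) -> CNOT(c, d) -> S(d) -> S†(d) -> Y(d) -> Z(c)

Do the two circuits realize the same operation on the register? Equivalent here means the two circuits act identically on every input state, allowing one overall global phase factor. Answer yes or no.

Yes, they are equivalent — the unitaries differ by at most a global phase.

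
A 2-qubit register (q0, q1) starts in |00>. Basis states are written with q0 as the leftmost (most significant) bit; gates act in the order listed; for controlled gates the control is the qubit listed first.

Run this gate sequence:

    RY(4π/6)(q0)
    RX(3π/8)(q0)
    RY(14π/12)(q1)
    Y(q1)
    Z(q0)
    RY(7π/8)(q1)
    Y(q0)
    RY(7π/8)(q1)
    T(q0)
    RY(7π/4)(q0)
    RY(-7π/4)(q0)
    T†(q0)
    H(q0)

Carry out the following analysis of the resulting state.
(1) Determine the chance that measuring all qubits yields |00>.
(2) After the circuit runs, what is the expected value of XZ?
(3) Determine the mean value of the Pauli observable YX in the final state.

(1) A full measurement returns |00> with probability -sqrt(3)*sin(7*pi/16)**2*cos(3*pi/16)**2*cos(7*pi/16)**2/2 - 5*sin(7*pi/16)**2*cos(3*pi/16)**2*cos(7*pi/16)**2/8 - sqrt(3)*sin(3*pi/16)**2*sin(7*pi/16)**2*cos(7*pi/16)**2/2 - 5*sin(3*pi/16)**2*sin(7*pi/16)**2*cos(7*pi/16)**2/8 - sin(7*pi/16)*cos(3*pi/16)**2*cos(7*pi/16)**3/2 - sqrt(3)*sin(7*pi/16)*cos(3*pi/16)**2*cos(7*pi/16)**3/4 - sin(3*pi/16)**2*sin(7*pi/16)*cos(7*pi/16)**3/2 - sqrt(3)*sin(3*pi/16)**2*sin(7*pi/16)*cos(7*pi/16)**3/4 + sqrt(3)*sin(3*pi/16)**2*cos(7*pi/16)**4/4 + 7*sin(3*pi/16)**2*cos(7*pi/16)**4/16 + sqrt(3)*cos(3*pi/16)**2*cos(7*pi/16)**4/4 + 7*cos(3*pi/16)**2*cos(7*pi/16)**4/16 + sqrt(3)*sin(3*pi/16)**2*sin(7*pi/16)**3*cos(7*pi/16)/4 + sin(3*pi/16)**2*sin(7*pi/16)**3*cos(7*pi/16)/2 + sqrt(3)*sin(7*pi/16)**3*cos(3*pi/16)**2*cos(7*pi/16)/4 + sin(7*pi/16)**3*cos(3*pi/16)**2*cos(7*pi/16)/2 + sqrt(3)*sin(3*pi/16)**2*sin(7*pi/16)**4/4 + 7*sin(3*pi/16)**2*sin(7*pi/16)**4/16 + sqrt(3)*sin(7*pi/16)**4*cos(3*pi/16)**2/4 + 7*sin(7*pi/16)**4*cos(3*pi/16)**2/16. Key observation: steps 9-12 multiply out to the identity, so the circuit reduces to the remaining gates.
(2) In the final state, XZ has expectation -sqrt(3)*sin(3*pi/16)**2*sin(7*pi/16)**4/4 - 3*sqrt(3)*sin(7*pi/16)**2*cos(3*pi/16)**2*cos(7*pi/16)**2/2 - sin(3*pi/16)**2*sin(7*pi/16)**3*cos(7*pi/16) - sin(7*pi/16)*cos(3*pi/16)**2*cos(7*pi/16)**3 - sqrt(3)*sin(3*pi/16)**2*cos(7*pi/16)**4/4 + sqrt(3)*cos(3*pi/16)**2*cos(7*pi/16)**4/4 + sin(3*pi/16)**2*sin(7*pi/16)*cos(7*pi/16)**3 + 3*sqrt(3)*sin(3*pi/16)**2*sin(7*pi/16)**2*cos(7*pi/16)**2/2 + sin(7*pi/16)**3*cos(3*pi/16)**2*cos(7*pi/16) + sqrt(3)*sin(7*pi/16)**4*cos(3*pi/16)**2/4.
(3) The expectation value of YX is -2*sqrt(3)*sin(3*pi/16)*sin(7*pi/16)**3*cos(3*pi/16)*cos(7*pi/16) - 3*sin(3*pi/16)*sin(7*pi/16)**2*cos(3*pi/16)*cos(7*pi/16)**2 + sin(3*pi/16)*cos(3*pi/16)*cos(7*pi/16)**4/2 + 2*sqrt(3)*sin(3*pi/16)*sin(7*pi/16)*cos(3*pi/16)*cos(7*pi/16)**3 + sin(3*pi/16)*sin(7*pi/16)**4*cos(3*pi/16)/2.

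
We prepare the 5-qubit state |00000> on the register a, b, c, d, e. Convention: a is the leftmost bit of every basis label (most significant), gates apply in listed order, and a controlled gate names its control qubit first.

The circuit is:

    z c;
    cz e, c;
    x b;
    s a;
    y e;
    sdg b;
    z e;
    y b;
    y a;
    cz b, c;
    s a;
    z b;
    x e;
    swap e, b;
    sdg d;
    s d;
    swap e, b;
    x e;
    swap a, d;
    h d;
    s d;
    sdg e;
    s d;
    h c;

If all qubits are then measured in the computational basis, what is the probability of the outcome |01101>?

A full measurement returns |01101> with probability 0. Key observation: gates 13-18 undo each other exactly, leaving only the rest of the circuit to track.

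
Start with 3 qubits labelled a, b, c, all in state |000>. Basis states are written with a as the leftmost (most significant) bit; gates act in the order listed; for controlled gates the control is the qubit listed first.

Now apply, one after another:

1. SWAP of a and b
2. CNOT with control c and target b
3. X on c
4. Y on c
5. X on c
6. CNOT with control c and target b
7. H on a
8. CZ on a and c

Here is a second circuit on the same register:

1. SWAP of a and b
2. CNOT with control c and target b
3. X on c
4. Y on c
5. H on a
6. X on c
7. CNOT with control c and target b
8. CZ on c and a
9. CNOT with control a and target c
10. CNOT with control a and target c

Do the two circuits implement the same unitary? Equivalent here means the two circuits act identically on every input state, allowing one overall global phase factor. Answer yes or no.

Yes, they are equivalent — the unitaries differ by at most a global phase.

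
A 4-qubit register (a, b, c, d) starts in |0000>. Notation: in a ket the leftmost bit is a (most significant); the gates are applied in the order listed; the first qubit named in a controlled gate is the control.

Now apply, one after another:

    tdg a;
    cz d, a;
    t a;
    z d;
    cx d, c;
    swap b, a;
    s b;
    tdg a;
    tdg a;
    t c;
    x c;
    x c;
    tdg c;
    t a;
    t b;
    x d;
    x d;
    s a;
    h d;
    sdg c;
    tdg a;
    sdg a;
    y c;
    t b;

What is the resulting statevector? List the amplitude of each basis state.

The resulting statevector has amplitude sqrt(2)*I/2 on |0010>, sqrt(2)*I/2 on |0011>, and 0 on every other basis state. Key observation: gates 9-14 undo each other exactly, leaving only the rest of the circuit to track.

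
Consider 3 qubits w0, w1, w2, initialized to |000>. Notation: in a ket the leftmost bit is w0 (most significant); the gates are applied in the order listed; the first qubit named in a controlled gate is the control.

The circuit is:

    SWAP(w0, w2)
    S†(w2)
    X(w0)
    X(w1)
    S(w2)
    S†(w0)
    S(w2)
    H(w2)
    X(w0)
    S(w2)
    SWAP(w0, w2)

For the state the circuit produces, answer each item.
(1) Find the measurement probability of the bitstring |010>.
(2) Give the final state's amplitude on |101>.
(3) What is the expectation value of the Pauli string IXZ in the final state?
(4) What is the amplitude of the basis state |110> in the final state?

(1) The probability of measuring |010> is 1/2.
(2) The amplitude on |101> is 0.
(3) The expectation value of IXZ is 0.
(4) |110> carries amplitude sqrt(2)/2 in the final state.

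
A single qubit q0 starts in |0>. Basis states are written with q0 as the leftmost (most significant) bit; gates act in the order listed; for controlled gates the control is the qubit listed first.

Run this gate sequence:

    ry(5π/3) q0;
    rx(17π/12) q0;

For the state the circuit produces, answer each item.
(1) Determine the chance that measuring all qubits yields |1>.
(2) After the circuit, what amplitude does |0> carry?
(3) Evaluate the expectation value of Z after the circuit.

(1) A full measurement returns |1> with probability -sqrt(2)/16 + sqrt(6)/16 + 1/2.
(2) |0> carries amplitude -sqrt(6 - 3*sqrt(2))/8 + 3*sqrt(sqrt(2) + 2)/8 - I*sqrt(sqrt(2) + 2)/8 - I*sqrt(6 - 3*sqrt(2))/8 in the final state.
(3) In the final state, Z has expectation -sqrt(6)/8 + sqrt(2)/8.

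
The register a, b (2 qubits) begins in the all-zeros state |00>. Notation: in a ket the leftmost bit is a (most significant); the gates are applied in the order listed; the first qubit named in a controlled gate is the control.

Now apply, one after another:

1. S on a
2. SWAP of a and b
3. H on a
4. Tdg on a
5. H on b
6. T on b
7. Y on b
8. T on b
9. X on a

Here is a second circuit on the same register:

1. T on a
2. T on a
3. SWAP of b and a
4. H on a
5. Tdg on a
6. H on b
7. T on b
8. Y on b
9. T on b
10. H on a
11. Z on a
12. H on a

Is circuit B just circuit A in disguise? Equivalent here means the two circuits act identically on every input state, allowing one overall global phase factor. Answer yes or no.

Yes, they are equivalent — the unitaries differ by at most a global phase.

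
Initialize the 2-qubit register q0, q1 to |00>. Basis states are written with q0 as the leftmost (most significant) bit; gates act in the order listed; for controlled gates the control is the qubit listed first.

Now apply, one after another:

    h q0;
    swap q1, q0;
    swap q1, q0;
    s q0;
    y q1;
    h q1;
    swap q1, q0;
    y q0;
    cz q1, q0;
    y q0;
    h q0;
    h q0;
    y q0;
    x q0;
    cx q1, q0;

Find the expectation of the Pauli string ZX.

The expectation value of ZX is 0.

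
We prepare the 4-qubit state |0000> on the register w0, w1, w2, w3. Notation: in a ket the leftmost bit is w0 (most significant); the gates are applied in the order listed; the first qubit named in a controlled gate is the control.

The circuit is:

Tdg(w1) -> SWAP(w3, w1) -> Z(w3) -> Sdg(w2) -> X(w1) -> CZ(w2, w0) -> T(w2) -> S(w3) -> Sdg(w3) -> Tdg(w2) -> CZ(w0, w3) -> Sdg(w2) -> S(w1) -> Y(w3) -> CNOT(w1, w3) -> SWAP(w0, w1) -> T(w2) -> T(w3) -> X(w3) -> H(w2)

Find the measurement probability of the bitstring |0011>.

The probability of measuring |0011> is 0. Key observation: steps 7-10 multiply out to the identity, so the circuit reduces to the remaining gates.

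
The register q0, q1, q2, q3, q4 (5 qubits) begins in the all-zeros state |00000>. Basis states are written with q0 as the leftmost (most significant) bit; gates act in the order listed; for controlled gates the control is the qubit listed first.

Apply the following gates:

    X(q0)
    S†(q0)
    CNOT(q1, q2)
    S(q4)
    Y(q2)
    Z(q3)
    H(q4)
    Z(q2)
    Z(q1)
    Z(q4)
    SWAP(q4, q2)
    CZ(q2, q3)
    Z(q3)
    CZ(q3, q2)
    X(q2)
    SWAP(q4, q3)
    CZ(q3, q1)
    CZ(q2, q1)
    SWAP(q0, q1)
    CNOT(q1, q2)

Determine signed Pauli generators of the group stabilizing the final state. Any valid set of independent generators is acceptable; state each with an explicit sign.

The stabilizer group can be generated by -IIXII, +ZIIII, -IZIII, -IIIZI, +IIIIZ, among other valid generating sets.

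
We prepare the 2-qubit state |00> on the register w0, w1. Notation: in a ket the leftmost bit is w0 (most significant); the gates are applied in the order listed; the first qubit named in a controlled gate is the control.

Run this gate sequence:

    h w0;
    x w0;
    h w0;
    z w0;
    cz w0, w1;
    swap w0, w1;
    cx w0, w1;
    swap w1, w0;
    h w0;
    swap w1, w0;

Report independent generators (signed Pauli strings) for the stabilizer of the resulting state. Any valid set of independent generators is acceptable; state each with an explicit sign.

One valid set of independent stabilizer generators is +IX, +ZI (any independent generating set of the same group is equally correct). Key observation: the block from step 1 through step 4 cancels to the identity and can be dropped.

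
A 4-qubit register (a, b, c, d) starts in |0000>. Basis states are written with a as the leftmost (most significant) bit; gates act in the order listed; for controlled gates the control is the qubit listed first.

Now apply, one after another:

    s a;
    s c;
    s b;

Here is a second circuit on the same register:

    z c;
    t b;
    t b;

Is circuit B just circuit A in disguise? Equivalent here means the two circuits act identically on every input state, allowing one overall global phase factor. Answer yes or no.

No — the two circuits implement different unitaries, even allowing a global phase.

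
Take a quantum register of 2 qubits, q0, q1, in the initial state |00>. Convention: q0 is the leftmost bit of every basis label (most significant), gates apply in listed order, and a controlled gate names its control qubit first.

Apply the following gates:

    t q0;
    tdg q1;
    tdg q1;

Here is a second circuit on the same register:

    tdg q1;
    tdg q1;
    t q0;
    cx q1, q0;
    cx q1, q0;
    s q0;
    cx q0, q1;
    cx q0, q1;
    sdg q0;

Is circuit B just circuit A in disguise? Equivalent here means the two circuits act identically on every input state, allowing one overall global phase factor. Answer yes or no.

Yes — the two circuits implement the same unitary up to a global phase.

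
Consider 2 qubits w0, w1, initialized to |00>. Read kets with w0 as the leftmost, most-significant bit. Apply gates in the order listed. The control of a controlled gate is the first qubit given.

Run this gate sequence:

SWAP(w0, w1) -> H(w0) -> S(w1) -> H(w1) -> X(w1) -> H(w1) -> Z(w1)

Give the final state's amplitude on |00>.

|00> carries amplitude sqrt(2)/2 in the final state. Key observation: gates 4-7 undo each other exactly, leaving only the rest of the circuit to track.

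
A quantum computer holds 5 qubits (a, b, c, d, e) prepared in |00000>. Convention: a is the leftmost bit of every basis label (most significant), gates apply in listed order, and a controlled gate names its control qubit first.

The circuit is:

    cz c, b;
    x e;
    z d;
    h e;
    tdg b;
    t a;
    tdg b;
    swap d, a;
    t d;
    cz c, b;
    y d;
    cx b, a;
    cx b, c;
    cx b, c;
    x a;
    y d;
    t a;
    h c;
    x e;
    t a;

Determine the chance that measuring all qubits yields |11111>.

A full measurement returns |11111> with probability 0. Key observation: the block from step 13 through step 14 cancels to the identity and can be dropped.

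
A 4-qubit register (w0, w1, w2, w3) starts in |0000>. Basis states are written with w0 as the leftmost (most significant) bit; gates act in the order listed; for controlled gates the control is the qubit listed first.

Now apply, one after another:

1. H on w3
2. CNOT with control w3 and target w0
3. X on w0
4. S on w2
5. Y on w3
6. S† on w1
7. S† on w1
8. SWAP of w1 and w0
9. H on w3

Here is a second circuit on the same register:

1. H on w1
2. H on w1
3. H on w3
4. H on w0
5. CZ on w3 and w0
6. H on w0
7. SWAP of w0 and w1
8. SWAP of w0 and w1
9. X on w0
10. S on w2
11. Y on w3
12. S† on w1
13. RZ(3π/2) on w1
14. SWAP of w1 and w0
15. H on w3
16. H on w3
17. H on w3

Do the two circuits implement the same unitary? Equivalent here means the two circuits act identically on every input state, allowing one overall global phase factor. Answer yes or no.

Yes: on every input state the two circuits agree up to one overall phase factor.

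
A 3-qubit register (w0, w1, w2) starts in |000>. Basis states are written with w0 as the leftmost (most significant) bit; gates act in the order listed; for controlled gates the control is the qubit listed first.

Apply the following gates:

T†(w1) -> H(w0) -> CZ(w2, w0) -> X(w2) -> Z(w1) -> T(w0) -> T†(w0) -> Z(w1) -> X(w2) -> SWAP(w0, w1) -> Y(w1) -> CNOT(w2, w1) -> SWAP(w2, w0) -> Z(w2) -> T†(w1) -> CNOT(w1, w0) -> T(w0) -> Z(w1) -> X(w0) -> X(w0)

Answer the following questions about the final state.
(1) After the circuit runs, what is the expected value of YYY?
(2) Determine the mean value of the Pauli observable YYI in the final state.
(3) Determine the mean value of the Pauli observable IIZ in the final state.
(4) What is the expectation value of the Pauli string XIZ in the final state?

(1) The observable YYY averages to 0.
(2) The observable YYI averages to -1.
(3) In the final state, IIZ has expectation 1.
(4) The expectation value of XIZ is 0.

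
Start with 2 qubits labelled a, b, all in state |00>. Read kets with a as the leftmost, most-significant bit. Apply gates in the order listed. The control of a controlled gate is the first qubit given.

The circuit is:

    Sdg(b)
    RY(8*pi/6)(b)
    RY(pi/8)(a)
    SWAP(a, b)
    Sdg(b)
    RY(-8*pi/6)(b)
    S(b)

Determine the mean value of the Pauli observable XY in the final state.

In the final state, XY has expectation -3*sqrt(sqrt(2) + 2)/8.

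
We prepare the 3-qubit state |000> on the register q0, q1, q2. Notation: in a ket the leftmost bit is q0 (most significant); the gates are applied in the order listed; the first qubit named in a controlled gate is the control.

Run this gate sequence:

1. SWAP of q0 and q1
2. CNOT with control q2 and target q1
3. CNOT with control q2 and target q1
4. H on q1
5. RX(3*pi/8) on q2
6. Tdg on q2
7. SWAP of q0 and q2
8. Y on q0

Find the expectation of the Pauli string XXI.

The expectation value of XXI is sqrt(2*sqrt(2) + 4)/4. Key observation: the block from step 2 through step 3 cancels to the identity and can be dropped.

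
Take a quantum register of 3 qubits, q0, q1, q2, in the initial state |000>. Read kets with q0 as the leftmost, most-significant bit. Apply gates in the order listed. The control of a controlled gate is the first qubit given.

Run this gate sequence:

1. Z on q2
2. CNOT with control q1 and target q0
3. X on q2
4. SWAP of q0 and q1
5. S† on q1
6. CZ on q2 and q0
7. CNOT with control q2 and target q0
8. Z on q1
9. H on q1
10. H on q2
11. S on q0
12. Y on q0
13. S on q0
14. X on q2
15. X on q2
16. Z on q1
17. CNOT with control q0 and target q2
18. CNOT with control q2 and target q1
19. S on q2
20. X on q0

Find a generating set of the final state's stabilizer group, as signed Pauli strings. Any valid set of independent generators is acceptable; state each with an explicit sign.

The final state is stabilized by the group generated by -IXI, +IIY, -ZII; other independent generating sets are equally valid. Key observation: steps 14-15 multiply out to the identity, so the circuit reduces to the remaining gates.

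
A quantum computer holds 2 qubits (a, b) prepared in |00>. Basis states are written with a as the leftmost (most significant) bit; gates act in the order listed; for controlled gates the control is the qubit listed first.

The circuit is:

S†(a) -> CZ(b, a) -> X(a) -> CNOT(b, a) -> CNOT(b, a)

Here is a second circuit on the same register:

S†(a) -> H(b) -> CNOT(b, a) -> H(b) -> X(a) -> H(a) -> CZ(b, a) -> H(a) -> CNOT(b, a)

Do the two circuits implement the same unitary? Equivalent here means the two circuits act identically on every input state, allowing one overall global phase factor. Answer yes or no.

No — the two circuits implement different unitaries, even allowing a global phase.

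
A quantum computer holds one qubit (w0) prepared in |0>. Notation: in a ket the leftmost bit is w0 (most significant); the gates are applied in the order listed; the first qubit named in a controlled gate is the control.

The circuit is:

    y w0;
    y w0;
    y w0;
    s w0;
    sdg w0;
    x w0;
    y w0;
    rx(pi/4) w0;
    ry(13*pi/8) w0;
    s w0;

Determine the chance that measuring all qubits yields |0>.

A full measurement returns |0> with probability 1/2 - sqrt(4 - 2*sqrt(2))/8.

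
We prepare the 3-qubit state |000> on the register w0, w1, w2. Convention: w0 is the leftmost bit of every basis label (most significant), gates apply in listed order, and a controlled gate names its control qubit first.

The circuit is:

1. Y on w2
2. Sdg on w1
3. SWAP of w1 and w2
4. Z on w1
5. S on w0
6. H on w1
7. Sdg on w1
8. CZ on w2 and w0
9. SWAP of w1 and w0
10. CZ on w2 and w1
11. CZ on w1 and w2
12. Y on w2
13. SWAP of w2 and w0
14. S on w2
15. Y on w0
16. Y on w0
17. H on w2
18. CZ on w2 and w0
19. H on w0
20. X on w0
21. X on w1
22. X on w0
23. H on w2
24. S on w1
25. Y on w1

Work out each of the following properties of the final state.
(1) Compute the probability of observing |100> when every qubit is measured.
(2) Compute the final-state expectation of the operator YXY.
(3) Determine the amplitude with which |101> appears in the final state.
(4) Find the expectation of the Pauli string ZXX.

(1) A full measurement returns |100> with probability 1/4.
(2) The expectation value of YXY is 0.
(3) The final state's coefficient on |101> equals -1/2.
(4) In the final state, ZXX has expectation 0.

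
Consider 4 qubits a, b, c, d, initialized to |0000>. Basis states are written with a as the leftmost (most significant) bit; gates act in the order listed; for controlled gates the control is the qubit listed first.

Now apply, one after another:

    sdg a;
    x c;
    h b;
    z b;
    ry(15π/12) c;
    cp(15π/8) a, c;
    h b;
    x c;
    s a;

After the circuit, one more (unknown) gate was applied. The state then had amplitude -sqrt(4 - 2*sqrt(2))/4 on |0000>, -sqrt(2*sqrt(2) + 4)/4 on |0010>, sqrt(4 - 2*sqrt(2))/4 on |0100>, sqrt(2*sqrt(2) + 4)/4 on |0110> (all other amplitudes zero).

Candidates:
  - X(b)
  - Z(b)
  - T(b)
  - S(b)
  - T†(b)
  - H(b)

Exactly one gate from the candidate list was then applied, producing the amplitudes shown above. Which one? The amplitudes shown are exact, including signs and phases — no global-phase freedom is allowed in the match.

The applied gate was H(b).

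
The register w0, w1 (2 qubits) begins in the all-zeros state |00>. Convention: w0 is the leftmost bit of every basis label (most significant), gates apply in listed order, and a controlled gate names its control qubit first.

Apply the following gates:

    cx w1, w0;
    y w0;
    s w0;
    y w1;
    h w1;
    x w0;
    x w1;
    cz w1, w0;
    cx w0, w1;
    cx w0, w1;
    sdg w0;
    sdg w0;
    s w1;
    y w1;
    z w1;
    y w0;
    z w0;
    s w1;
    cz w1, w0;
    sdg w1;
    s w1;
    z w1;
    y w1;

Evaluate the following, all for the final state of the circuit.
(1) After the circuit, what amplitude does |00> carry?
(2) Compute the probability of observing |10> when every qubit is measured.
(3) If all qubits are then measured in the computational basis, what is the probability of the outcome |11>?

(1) The final state's coefficient on |00> equals 0.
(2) A full measurement returns |10> with probability 1/2.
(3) Outcome |11> occurs with probability 1/2.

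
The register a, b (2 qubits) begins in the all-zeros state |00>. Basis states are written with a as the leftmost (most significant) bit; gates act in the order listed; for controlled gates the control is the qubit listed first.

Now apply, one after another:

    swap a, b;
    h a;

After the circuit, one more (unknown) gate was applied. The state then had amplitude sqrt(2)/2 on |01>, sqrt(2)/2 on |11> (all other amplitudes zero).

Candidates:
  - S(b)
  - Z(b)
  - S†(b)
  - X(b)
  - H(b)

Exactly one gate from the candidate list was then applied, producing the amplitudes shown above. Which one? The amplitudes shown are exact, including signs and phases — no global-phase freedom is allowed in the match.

The applied gate was X(b).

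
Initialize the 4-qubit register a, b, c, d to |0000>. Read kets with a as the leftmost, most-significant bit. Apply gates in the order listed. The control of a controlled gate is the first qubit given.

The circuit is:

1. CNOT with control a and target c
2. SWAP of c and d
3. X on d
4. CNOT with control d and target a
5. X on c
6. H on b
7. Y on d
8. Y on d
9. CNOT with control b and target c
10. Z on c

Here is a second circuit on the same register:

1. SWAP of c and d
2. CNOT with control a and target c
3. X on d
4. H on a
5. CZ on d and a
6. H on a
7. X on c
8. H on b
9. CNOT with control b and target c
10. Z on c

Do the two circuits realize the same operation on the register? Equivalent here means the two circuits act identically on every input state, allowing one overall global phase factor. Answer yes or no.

No — the two circuits implement different unitaries, even allowing a global phase.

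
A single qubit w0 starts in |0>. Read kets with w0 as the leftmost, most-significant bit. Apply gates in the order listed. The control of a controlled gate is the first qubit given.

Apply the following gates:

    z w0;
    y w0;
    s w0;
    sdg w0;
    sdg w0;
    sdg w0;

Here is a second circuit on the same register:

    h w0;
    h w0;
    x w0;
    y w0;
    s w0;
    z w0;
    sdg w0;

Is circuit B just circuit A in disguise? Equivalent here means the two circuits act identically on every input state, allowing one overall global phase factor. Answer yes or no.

No: there is an input state on which the two circuits produce genuinely different outputs (not merely differing by a phase).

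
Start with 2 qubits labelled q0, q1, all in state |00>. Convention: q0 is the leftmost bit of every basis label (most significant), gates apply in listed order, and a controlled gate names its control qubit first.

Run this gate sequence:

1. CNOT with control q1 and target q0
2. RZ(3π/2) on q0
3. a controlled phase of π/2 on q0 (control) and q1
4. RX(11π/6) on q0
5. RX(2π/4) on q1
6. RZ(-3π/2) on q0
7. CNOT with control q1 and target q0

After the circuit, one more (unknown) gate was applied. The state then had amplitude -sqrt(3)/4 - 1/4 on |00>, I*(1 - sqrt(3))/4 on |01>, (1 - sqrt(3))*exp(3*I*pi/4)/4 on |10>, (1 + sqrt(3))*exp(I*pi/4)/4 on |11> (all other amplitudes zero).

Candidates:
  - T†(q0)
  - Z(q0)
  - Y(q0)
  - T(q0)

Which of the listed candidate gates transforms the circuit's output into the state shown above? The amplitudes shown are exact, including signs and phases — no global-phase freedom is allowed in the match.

The unique candidate consistent with the amplitudes is T†(q0).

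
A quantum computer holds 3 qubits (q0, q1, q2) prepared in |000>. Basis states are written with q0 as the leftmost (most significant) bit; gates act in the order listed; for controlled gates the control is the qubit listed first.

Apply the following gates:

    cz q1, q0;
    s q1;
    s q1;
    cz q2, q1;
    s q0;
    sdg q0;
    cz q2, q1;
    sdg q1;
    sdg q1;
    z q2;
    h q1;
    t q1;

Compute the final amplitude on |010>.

The amplitude on |010> is sqrt(2)*exp(I*pi/4)/2. Key observation: the block from step 2 through step 9 cancels to the identity and can be dropped.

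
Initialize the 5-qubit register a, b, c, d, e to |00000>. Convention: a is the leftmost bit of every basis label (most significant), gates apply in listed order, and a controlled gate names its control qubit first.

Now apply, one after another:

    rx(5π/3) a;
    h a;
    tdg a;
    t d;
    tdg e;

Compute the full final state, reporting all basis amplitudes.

The resulting statevector has amplitude -sqrt(6)/4 - sqrt(2)*I/4 on |00000>, (sqrt(6) - sqrt(2)*I)*exp(3*I*pi/4)/4 on |10000>, and 0 on every other basis state.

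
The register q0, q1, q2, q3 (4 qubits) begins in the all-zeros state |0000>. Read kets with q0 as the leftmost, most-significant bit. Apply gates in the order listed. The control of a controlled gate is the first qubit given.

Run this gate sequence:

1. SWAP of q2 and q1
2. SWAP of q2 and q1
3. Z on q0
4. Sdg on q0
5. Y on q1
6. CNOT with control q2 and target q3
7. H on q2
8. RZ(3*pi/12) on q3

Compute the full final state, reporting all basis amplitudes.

The resulting statevector has amplitude sqrt(2)*exp(3*I*pi/8)/2 on |0100>, sqrt(2)*exp(3*I*pi/8)/2 on |0110>, and 0 on every other basis state. Key observation: steps 1-2 multiply out to the identity, so the circuit reduces to the remaining gates.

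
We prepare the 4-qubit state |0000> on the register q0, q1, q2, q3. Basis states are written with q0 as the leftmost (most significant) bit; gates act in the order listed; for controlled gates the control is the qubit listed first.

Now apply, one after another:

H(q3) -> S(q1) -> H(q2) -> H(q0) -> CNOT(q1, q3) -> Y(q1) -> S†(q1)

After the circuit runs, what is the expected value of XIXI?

In the final state, XIXI has expectation 1.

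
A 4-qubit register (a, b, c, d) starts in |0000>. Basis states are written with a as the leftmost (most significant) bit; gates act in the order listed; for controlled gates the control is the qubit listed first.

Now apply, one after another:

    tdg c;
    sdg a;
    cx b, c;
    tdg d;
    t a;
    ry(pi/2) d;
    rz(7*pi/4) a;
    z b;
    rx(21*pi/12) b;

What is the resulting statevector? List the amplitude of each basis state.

After the circuit, the state carries amplitude sqrt(2*sqrt(2) + 4)*exp(I*pi/8)/4 on |0000>, sqrt(2*sqrt(2) + 4)*exp(I*pi/8)/4 on |0001>, sqrt(4 - 2*sqrt(2))*exp(5*I*pi/8)/4 on |0100>, sqrt(4 - 2*sqrt(2))*exp(5*I*pi/8)/4 on |0101>, and 0 on every other basis state.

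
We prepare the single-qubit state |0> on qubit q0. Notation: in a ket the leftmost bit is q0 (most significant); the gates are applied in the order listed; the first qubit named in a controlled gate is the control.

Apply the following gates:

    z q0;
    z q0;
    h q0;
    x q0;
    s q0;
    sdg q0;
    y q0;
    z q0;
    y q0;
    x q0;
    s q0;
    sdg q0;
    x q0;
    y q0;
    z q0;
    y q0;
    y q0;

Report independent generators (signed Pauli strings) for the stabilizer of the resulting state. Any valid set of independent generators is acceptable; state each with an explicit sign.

One valid set of independent stabilizer generators is -X (any independent generating set of the same group is equally correct). Key observation: gates 8-15 undo each other exactly, leaving only the rest of the circuit to track.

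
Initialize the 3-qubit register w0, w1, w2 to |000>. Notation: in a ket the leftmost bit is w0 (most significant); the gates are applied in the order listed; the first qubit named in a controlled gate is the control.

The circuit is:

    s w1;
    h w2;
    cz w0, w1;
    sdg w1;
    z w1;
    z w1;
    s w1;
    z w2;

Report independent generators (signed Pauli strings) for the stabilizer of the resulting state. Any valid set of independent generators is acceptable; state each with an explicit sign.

One valid set of independent stabilizer generators is -IIX, +ZII, +IZI (any independent generating set of the same group is equally correct). Key observation: steps 4-7 multiply out to the identity, so the circuit reduces to the remaining gates.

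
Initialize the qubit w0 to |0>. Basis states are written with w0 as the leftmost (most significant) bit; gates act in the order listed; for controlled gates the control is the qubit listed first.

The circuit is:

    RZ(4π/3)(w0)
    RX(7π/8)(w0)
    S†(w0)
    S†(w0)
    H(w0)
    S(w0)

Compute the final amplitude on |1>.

The amplitude on |1> is -sqrt(2)*exp(19*I*pi/48)/2.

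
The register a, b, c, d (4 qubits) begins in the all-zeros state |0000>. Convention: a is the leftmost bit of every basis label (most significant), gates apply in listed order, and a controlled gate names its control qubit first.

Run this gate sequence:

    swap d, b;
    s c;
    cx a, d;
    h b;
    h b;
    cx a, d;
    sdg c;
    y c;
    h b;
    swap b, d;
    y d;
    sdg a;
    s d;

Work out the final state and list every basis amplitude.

After the circuit, the state carries amplitude sqrt(2)/2 on |0010>, -sqrt(2)*I/2 on |0011>, and 0 on every other basis state.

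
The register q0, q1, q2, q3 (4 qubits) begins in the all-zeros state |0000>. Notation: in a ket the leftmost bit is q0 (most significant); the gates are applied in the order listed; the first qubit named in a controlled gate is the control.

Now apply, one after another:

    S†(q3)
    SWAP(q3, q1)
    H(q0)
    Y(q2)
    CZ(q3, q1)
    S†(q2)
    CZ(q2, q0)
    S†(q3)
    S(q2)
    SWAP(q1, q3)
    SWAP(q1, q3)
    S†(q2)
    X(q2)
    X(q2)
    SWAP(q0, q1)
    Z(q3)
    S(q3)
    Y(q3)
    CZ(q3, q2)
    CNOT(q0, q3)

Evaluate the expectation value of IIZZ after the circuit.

The observable IIZZ averages to 1. Key observation: the block from step 9 through step 12 cancels to the identity and can be dropped.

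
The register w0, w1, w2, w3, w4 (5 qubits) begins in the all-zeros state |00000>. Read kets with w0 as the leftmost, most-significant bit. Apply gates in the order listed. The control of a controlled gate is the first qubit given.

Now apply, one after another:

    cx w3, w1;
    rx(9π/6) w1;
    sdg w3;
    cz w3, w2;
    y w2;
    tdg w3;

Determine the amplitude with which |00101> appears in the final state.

The final state's coefficient on |00101> equals 0.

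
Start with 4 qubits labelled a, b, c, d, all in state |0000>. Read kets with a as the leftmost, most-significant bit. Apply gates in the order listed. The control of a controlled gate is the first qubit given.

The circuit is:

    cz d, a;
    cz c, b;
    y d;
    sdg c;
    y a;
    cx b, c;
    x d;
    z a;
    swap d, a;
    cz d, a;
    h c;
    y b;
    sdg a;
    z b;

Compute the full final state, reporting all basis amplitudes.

The resulting statevector has amplitude -sqrt(2)*I/2 on |0101>, -sqrt(2)*I/2 on |0111>, and 0 on every other basis state.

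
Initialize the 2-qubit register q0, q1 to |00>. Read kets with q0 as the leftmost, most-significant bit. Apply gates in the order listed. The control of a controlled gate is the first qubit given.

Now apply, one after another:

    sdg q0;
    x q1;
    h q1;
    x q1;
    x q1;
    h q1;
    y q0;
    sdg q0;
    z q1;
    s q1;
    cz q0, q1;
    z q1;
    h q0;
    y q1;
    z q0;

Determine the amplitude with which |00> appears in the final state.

|00> carries amplitude -sqrt(2)/2 in the final state. Key observation: steps 3-6 multiply out to the identity, so the circuit reduces to the remaining gates.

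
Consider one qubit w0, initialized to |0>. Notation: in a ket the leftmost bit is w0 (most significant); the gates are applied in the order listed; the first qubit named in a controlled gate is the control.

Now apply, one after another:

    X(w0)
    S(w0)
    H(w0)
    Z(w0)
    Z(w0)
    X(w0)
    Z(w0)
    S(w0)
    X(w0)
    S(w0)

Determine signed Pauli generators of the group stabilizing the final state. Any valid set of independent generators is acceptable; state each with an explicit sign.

The stabilizer group can be generated by +X, among other valid generating sets.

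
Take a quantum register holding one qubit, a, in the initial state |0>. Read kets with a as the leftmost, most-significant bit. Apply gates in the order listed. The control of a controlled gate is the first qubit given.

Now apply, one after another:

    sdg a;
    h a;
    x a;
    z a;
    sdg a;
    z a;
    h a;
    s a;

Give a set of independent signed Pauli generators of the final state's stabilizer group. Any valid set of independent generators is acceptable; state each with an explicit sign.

One valid set of independent stabilizer generators is -X (any independent generating set of the same group is equally correct).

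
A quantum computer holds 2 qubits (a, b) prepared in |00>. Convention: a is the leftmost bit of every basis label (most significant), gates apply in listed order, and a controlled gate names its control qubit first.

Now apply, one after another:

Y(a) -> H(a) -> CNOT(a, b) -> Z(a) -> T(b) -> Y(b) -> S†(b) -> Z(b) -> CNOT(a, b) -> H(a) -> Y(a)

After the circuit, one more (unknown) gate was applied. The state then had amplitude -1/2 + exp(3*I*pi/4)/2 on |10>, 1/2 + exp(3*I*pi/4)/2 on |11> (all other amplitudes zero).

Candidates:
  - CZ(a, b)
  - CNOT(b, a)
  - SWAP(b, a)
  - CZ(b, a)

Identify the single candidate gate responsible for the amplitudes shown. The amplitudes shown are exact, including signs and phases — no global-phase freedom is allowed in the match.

The unique candidate consistent with the amplitudes is SWAP(b, a).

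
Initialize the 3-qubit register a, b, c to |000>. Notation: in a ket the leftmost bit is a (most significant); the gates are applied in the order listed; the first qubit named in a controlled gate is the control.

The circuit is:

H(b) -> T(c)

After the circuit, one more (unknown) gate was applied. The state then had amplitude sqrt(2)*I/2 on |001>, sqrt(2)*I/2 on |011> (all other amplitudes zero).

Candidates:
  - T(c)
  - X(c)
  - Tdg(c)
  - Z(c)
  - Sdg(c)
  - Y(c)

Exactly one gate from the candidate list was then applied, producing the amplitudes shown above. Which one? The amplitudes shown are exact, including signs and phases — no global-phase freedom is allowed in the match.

The applied gate was Y(c).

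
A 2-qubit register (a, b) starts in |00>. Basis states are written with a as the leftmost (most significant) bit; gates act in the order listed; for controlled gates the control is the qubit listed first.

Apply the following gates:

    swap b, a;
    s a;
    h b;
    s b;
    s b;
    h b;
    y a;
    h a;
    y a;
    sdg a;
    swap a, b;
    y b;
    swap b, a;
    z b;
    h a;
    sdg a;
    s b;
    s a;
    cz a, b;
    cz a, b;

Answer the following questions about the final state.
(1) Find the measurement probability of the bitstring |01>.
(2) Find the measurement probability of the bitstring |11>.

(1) A full measurement returns |01> with probability 1/2.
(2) A full measurement returns |11> with probability 1/2.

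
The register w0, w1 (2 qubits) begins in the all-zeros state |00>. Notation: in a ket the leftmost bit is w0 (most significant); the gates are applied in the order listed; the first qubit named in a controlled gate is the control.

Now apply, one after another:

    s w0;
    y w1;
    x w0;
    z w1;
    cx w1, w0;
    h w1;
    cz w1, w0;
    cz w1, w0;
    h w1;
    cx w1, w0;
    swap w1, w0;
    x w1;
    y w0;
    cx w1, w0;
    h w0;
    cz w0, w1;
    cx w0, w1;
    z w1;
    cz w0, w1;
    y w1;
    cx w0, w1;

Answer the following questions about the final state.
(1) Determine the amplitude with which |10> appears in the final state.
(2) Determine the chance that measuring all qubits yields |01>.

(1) The amplitude on |10> is 0. Key observation: steps 5-10 multiply out to the identity, so the circuit reduces to the remaining gates.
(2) A full measurement returns |01> with probability 1/2.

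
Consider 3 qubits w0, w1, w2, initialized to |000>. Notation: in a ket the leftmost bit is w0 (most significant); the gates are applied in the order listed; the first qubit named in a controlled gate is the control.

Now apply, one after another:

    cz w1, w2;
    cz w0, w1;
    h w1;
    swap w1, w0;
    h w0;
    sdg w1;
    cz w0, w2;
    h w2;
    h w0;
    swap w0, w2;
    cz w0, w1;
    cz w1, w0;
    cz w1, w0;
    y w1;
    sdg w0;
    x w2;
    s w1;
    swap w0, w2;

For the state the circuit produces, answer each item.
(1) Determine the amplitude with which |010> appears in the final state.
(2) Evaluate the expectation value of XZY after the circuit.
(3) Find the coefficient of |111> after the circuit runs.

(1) The amplitude on |010> is -1/2. Key observation: the block from step 12 through step 13 cancels to the identity and can be dropped.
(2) The expectation value of XZY is 1.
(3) The final state's coefficient on |111> equals I/2.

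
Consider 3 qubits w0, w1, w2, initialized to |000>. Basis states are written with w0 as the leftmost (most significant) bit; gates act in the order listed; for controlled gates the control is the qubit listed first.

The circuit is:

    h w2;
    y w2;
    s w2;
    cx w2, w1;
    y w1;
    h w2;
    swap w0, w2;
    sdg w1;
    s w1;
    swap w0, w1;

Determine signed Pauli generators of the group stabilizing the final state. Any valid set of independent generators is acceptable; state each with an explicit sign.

The final state is stabilized by the group generated by -YZI, -ZXI, +IIZ; other independent generating sets are equally valid.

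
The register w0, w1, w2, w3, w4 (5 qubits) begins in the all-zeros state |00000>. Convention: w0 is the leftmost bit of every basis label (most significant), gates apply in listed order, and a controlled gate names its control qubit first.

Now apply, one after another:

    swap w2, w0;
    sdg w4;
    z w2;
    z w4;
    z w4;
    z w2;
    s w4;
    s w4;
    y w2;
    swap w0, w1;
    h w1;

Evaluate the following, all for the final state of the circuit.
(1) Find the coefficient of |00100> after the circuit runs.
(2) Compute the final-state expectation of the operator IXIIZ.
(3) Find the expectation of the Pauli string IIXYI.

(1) The amplitude on |00100> is sqrt(2)*I/2. Key observation: steps 2-7 multiply out to the identity, so the circuit reduces to the remaining gates.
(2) The expectation value of IXIIZ is 1.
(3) The observable IIXYI averages to 0.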